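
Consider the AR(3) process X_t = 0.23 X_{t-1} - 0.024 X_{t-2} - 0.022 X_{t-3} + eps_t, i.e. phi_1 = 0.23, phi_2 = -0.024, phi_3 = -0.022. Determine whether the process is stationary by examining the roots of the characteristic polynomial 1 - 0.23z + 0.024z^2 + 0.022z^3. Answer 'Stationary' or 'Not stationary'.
\text{Stationary}

The AR(p) characteristic polynomial is P(z) = 1 - 0.23z + 0.024z^2 + 0.022z^3.
Stationarity requires all roots to lie outside the unit circle, i.e. |z| > 1 for every root.
Degree 3: look for a simple real root z0 first, then factor out (1 - z/z0) and solve the remaining quadratic.
Testing z0 = -5: P(-5) = 1 + (-0.23)(-5) + (0.024)(-5)^2 + (0.022)(-5)^3
  = 1 + (1.15) + (0.6) + (-2.75) = 0.  So z_0 = -5 is a root, |z_0| = 5.
Divide out the factor (1 + 0.2 z) = (1 - z/z0) (since 1/z0 = -0.2):
  P(z) = (1 + 0.2 z)(1 + (-0.43) z + (0.11) z^2)
  [check: z-coef -0.43 - (-0.2) = -0.23; z^2-coef 0.11 - (-0.2)(-0.43) = 0.024; z^3-coef -(-0.2)(0.11) = 0.022.]
Remaining roots from the quadratic factor 1 + (-0.43) z + (0.11) z^2:
  Set 1 + (-0.43) z + (0.11) z^2 = 0, i.e. a z^2 + b z + c = 0 with a = 0.11, b = -0.43, c = 1.
  Discriminant D = b^2 - 4ac = (-0.43)^2 - 4*(0.11)*1 = 0.1849 - (0.44) = -0.2551.
  D < 0, so the roots are the complex-conjugate pair z = (-b +/- i sqrt(-D)) / (2a) = 1.9545 +/- 2.2958i.
  For a conjugate pair |z|^2 = z * conj(z) = (product of roots) = c/a = 1/(0.11) = 9.090909, so |z| = sqrt(9.090909) = 3.0151 for both roots.
Moduli of all roots: 5.0000, 3.0151, 3.0151.
All moduli strictly greater than 1? Yes.
Verdict: Stationary.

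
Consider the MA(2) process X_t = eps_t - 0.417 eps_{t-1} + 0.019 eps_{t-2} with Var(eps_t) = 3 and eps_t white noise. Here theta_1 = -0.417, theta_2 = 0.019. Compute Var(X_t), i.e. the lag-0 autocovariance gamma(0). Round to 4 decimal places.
\gamma(0) = 3.5228

For an MA(q) process X_t = eps_t + sum_i theta_i eps_{t-i} with
Var(eps_t) = sigma^2, the variance is
  gamma(0) = sigma^2 * (1 + sum_i theta_i^2).
  sum_i theta_i^2 = (-0.417)^2 + (0.019)^2 = 0.173889 + 0.000361 = 0.17425.
  gamma(0) = 3 * (1 + 0.17425) = 3 * 1.17425 = 3.52275, which rounds to 3.5228.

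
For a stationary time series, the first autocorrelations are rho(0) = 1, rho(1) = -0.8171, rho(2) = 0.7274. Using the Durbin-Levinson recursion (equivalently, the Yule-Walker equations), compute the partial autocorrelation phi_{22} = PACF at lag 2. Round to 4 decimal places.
\phi_{22} = 0.1798

The PACF at lag k is phi_{kk}, the last component of the solution
to the Yule-Walker system G_k phi = r_k where
  (G_k)_{ij} = rho(|i - j|), (r_k)_i = rho(i), i,j = 1..k.
Equivalently, Durbin-Levinson gives phi_{kk} iteratively:
  phi_{11} = rho(1)
  phi_{kk} = [rho(k) - sum_{j=1..k-1} phi_{k-1,j} rho(k-j)]
            / [1 - sum_{j=1..k-1} phi_{k-1,j} rho(j)],
  phi_{k,j} = phi_{k-1,j} - phi_{kk} phi_{k-1,k-j},  j = 1..k-1.
Step k = 1:
  phi_11 = rho(1) = -0.8171.
Step k = 2:
  phi_22 = [rho(2) - phi_11 rho(1)] / [1 - phi_11 rho(1)] = [0.7274 - (-0.8171)(-0.8171)] / [1 - (-0.8171)(-0.8171)]
         = 0.05974759 / 0.33234759 = 0.1798.
Therefore phi_{22} = 0.1798.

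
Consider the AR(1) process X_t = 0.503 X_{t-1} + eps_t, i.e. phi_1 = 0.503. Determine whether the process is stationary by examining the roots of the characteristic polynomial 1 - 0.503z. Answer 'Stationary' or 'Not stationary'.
\text{Stationary}

The AR(p) characteristic polynomial is P(z) = 1 - 0.503z.
Stationarity requires all roots to lie outside the unit circle, i.e. |z| > 1 for every root.
This is linear in z: 1 + (-0.503) z = 0  =>  z = -1/(-0.503) = 1.988072,  |z| = 1.988072.
Moduli of all roots: 1.9881.
All moduli strictly greater than 1? Yes.
Verdict: Stationary.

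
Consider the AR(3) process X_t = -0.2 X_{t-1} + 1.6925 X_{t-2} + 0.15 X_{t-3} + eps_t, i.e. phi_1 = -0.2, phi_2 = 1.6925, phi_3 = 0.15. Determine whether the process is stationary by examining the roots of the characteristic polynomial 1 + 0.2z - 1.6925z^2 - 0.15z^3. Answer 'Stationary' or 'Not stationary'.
\text{Not stationary}

The AR(p) characteristic polynomial is P(z) = 1 + 0.2z - 1.6925z^2 - 0.15z^3.
Stationarity requires all roots to lie outside the unit circle, i.e. |z| > 1 for every root.
Degree 3: look for a simple real root z0 first, then factor out (1 - z/z0) and solve the remaining quadratic.
Testing z0 = 0.8: P(0.8) = 1 + (0.2)(0.8) + (-1.6925)(0.8)^2 + (-0.15)(0.8)^3
  = 1 + (0.16) + (-1.0832) + (-0.0768) = 0.  So z_0 = 0.8 is a root, |z_0| = 0.8.
Divide out the factor (1 - 1.25 z) = (1 - z/z0) (since 1/z0 = 1.25):
  P(z) = (1 - 1.25 z)(1 + (1.45) z + (0.12) z^2)
  [check: z-coef 1.45 - (1.25) = 0.2; z^2-coef 0.12 - (1.25)(1.45) = -1.6925; z^3-coef -(1.25)(0.12) = -0.15.]
Remaining roots from the quadratic factor 1 + (1.45) z + (0.12) z^2:
  Set 1 + (1.45) z + (0.12) z^2 = 0, i.e. a z^2 + b z + c = 0 with a = 0.12, b = 1.45, c = 1.
  Discriminant D = b^2 - 4ac = (1.45)^2 - 4*(0.12)*1 = 2.1025 - (0.48) = 1.6225.
  D >= 0, so the roots are real: z = (-b +/- sqrt(D)) / (2a) = (-1.45 +/- 1.273774) / (0.24).
    z_1 = (-1.45 + 1.273774) / (0.24) = -0.7343,   |z_1| = 0.7343.
    z_2 = (-1.45 - 1.273774) / (0.24) = -11.3491,   |z_2| = 11.3491.
Moduli of all roots: 0.8000, 0.7343, 11.3491.
All moduli strictly greater than 1? No.
Verdict: Not stationary.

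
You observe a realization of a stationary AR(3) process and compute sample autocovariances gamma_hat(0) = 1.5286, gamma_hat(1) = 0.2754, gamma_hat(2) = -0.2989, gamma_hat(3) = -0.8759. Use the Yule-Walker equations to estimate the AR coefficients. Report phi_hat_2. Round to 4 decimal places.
\hat\phi_{2} = -0.1170

The Yule-Walker equations for an AR(p) process read, in matrix form,
  Gamma_p phi = r_p,   with   (Gamma_p)_{ij} = gamma(|i - j|),
                       (r_p)_i = gamma(i),   i,j = 1..p.
Substitute the sample gammas (Toeplitz matrix and right-hand side of size 3):
  Gamma_p = [[1.5286, 0.2754, -0.2989], [0.2754, 1.5286, 0.2754], [-0.2989, 0.2754, 1.5286]]
  r_p     = [0.2754, -0.2989, -0.8759]
Written out (R1..R3):
  (R1) 1.5286 phi_1 + 0.2754 phi_2 - 0.2989 phi_3 = 0.2754
  (R2) 0.2754 phi_1 + 1.5286 phi_2 + 0.2754 phi_3 = -0.2989
  (R3) -0.2989 phi_1 + 0.2754 phi_2 + 1.5286 phi_3 = -0.8759
Gaussian elimination:
  R2 <- R2 - (0.2754/1.5286) R1 = R2 - (0.180165) R1:  1.478983 phi_2 + 0.329251 phi_3 = -0.348517
  R3 <- R3 - (-0.2989/1.5286) R1 = R3 - (-0.195538) R1:  0.329251 phi_2 + 1.470154 phi_3 = -0.822049
  R3 <- R3 - (0.329251/1.478983) R2 = R3 - (0.22262) R2:  1.396856 phi_3 = -0.744462
Back-substitution:
  phi_hat_3 = -0.744462 / 1.396856 = -0.532955
  phi_hat_2 = (-0.348517 - (0.329251)(-0.532955)) / 1.478983 = -0.117
  phi_hat_1 = (0.2754 - (0.2754)(-0.117) - (-0.2989)(-0.532955)) / 1.5286 = 0.097031
So phi_hat = [0.0970, -0.1170, -0.5330].
Therefore phi_hat_2 = -0.1170.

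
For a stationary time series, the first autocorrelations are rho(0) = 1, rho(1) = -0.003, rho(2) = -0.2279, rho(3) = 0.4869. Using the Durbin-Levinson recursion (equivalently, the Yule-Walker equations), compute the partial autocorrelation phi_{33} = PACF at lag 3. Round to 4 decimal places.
\phi_{33} = 0.5120

The PACF at lag k is phi_{kk}, the last component of the solution
to the Yule-Walker system G_k phi = r_k where
  (G_k)_{ij} = rho(|i - j|), (r_k)_i = rho(i), i,j = 1..k.
Equivalently, Durbin-Levinson gives phi_{kk} iteratively:
  phi_{11} = rho(1)
  phi_{kk} = [rho(k) - sum_{j=1..k-1} phi_{k-1,j} rho(k-j)]
            / [1 - sum_{j=1..k-1} phi_{k-1,j} rho(j)],
  phi_{k,j} = phi_{k-1,j} - phi_{kk} phi_{k-1,k-j},  j = 1..k-1.
Step k = 1:
  phi_11 = rho(1) = -0.003.
Step k = 2:
  phi_22 = [rho(2) - phi_11 rho(1)] / [1 - phi_11 rho(1)] = [-0.2279 - (-0.003)(-0.003)] / [1 - (-0.003)(-0.003)]
         = -0.227909 / 0.999991 = -0.227911.
  Update: phi_21 = phi_11 - phi_22 phi_11 = -0.003 - (-0.227911)(-0.003) = -0.003684.
Step k = 3:
  phi_33 = [rho(3) - phi_21 rho(2) - phi_22 rho(1)] / [1 - phi_21 rho(1) - phi_22 rho(2)]
    numerator   = 0.4869 - (-0.003684)(-0.2279) - (-0.227911)(-0.003) = 0.48537674
    denominator = 1 - (-0.003684)(-0.003) - (-0.227911)(-0.2279) = 0.94804802
  phi_33 = 0.48537674 / 0.94804802 = 0.512.
Therefore phi_{33} = 0.5120.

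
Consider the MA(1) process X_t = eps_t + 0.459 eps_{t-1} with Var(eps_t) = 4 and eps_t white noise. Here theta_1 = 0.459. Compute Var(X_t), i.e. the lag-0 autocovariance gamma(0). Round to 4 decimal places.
\gamma(0) = 4.8427

For an MA(q) process X_t = eps_t + sum_i theta_i eps_{t-i} with
Var(eps_t) = sigma^2, the variance is
  gamma(0) = sigma^2 * (1 + sum_i theta_i^2).
  sum_i theta_i^2 = (0.459)^2 = 0.210681.
  gamma(0) = 4 * (1 + 0.210681) = 4 * 1.210681 = 4.842724, which rounds to 4.8427.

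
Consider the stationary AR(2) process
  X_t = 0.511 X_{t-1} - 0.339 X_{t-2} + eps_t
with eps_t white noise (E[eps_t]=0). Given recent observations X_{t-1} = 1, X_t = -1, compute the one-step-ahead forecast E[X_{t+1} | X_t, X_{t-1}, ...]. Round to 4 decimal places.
E[X_{t+1} \mid \mathcal F_t] = -0.8500

For an AR(p) model X_t = c + sum_i phi_i X_{t-i} + eps_t, the
one-step-ahead conditional mean is
  E[X_{t+1} | X_t, ...] = c + sum_i phi_i X_{t+1-i}.
Substitute known values:
  E[X_{t+1} | ...] = (0.511) * (-1) + (-0.339) * (1)
                   = -0.8500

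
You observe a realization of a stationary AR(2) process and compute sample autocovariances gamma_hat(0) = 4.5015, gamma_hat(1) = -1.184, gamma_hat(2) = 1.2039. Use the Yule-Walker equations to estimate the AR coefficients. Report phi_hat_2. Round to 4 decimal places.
\hat\phi_{2} = 0.2130

The Yule-Walker equations for an AR(p) process read, in matrix form,
  Gamma_p phi = r_p,   with   (Gamma_p)_{ij} = gamma(|i - j|),
                       (r_p)_i = gamma(i),   i,j = 1..p.
Substitute the sample gammas (Toeplitz matrix and right-hand side of size 2):
  Gamma_p = [[4.5015, -1.184], [-1.184, 4.5015]]
  r_p     = [-1.184, 1.2039]
Written out:
  4.5015 phi_1 - 1.184 phi_2 = -1.184
  -1.184 phi_1 + 4.5015 phi_2 = 1.2039
Solve by Cramer's rule:
  det = gamma(0)^2 - gamma(1)^2 = (4.5015)^2 - (-1.184)^2 = 20.26350225 - 1.401856 = 18.86164625
  phi_hat_1 = [gamma(1) gamma(0) - gamma(1) gamma(2)] / det = [(-1.184)(4.5015) - (-1.184)(1.2039)] / 18.86164625 = -3.9043584 / 18.86164625 = -0.207
  phi_hat_2 = [gamma(0) gamma(2) - gamma(1)^2] / det = [(4.5015)(1.2039) - (-1.184)^2] / 18.86164625 = 4.01749985 / 18.86164625 = 0.213
So phi_hat = [-0.2070, 0.2130].
Therefore phi_hat_2 = 0.2130.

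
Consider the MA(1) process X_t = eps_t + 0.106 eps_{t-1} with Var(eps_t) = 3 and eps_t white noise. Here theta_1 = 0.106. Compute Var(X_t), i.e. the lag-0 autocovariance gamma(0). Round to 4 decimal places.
\gamma(0) = 3.0337

For an MA(q) process X_t = eps_t + sum_i theta_i eps_{t-i} with
Var(eps_t) = sigma^2, the variance is
  gamma(0) = sigma^2 * (1 + sum_i theta_i^2).
  sum_i theta_i^2 = (0.106)^2 = 0.011236.
  gamma(0) = 3 * (1 + 0.011236) = 3 * 1.011236 = 3.033708, which rounds to 3.0337.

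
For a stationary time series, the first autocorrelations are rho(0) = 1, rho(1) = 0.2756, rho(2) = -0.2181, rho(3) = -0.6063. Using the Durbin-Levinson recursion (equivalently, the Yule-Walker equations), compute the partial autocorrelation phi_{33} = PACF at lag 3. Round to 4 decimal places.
\phi_{33} = -0.5291

The PACF at lag k is phi_{kk}, the last component of the solution
to the Yule-Walker system G_k phi = r_k where
  (G_k)_{ij} = rho(|i - j|), (r_k)_i = rho(i), i,j = 1..k.
Equivalently, Durbin-Levinson gives phi_{kk} iteratively:
  phi_{11} = rho(1)
  phi_{kk} = [rho(k) - sum_{j=1..k-1} phi_{k-1,j} rho(k-j)]
            / [1 - sum_{j=1..k-1} phi_{k-1,j} rho(j)],
  phi_{k,j} = phi_{k-1,j} - phi_{kk} phi_{k-1,k-j},  j = 1..k-1.
Step k = 1:
  phi_11 = rho(1) = 0.2756.
Step k = 2:
  phi_22 = [rho(2) - phi_11 rho(1)] / [1 - phi_11 rho(1)] = [-0.2181 - (0.2756)(0.2756)] / [1 - (0.2756)(0.2756)]
         = -0.29405536 / 0.92404464 = -0.318226.
  Update: phi_21 = phi_11 - phi_22 phi_11 = 0.2756 - (-0.318226)(0.2756) = 0.363303.
Step k = 3:
  phi_33 = [rho(3) - phi_21 rho(2) - phi_22 rho(1)] / [1 - phi_21 rho(1) - phi_22 rho(2)]
    numerator   = -0.6063 - (0.363303)(-0.2181) - (-0.318226)(0.2756) = -0.43936039
    denominator = 1 - (0.363303)(0.2756) - (-0.318226)(-0.2181) = 0.83046847
  phi_33 = -0.43936039 / 0.83046847 = -0.5291.
Therefore phi_{33} = -0.5291.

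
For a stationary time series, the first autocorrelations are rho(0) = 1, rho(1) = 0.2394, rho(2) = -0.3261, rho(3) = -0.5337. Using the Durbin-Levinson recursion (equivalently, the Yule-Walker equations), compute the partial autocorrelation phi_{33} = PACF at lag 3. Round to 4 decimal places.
\phi_{33} = -0.4150

The PACF at lag k is phi_{kk}, the last component of the solution
to the Yule-Walker system G_k phi = r_k where
  (G_k)_{ij} = rho(|i - j|), (r_k)_i = rho(i), i,j = 1..k.
Equivalently, Durbin-Levinson gives phi_{kk} iteratively:
  phi_{11} = rho(1)
  phi_{kk} = [rho(k) - sum_{j=1..k-1} phi_{k-1,j} rho(k-j)]
            / [1 - sum_{j=1..k-1} phi_{k-1,j} rho(j)],
  phi_{k,j} = phi_{k-1,j} - phi_{kk} phi_{k-1,k-j},  j = 1..k-1.
Step k = 1:
  phi_11 = rho(1) = 0.2394.
Step k = 2:
  phi_22 = [rho(2) - phi_11 rho(1)] / [1 - phi_11 rho(1)] = [-0.3261 - (0.2394)(0.2394)] / [1 - (0.2394)(0.2394)]
         = -0.38341236 / 0.94268764 = -0.406723.
  Update: phi_21 = phi_11 - phi_22 phi_11 = 0.2394 - (-0.406723)(0.2394) = 0.336769.
Step k = 3:
  phi_33 = [rho(3) - phi_21 rho(2) - phi_22 rho(1)] / [1 - phi_21 rho(1) - phi_22 rho(2)]
    numerator   = -0.5337 - (0.336769)(-0.3261) - (-0.406723)(0.2394) = -0.32651011
    denominator = 1 - (0.336769)(0.2394) - (-0.406723)(-0.3261) = 0.78674517
  phi_33 = -0.32651011 / 0.78674517 = -0.415.
Therefore phi_{33} = -0.4150.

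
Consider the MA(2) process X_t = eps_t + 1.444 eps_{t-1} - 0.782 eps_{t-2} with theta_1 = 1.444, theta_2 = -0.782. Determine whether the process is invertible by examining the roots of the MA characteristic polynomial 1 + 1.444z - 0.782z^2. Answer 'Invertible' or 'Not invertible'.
\text{Not invertible}

The MA(q) characteristic polynomial is P(z) = 1 + 1.444z - 0.782z^2.
Invertibility requires all roots to lie outside the unit circle, i.e. |z| > 1 for every root.
Set 1 + (1.444) z + (-0.782) z^2 = 0, i.e. a z^2 + b z + c = 0 with a = -0.782, b = 1.444, c = 1.
Discriminant D = b^2 - 4ac = (1.444)^2 - 4*(-0.782)*1 = 2.085136 - (-3.128) = 5.213136.
D >= 0, so the roots are real: z = (-b +/- sqrt(D)) / (2a) = (-1.444 +/- 2.283229) / (-1.564).
  z_1 = (-1.444 + 2.283229) / (-1.564) = -0.5366,   |z_1| = 0.5366.
  z_2 = (-1.444 - 2.283229) / (-1.564) = 2.3831,   |z_2| = 2.3831.
Moduli of all roots: 0.5366, 2.3831.
All moduli strictly greater than 1? No.
Verdict: Not invertible.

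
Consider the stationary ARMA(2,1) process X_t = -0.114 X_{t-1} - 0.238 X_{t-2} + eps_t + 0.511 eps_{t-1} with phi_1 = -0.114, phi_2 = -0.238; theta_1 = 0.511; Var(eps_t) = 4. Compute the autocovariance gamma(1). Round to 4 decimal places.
\gamma(1) = 1.1915

Multiply the model equation by X_{t-k} and take expectations. With theta_0 = psi_0 = 1 and psi_j the MA(infinity) weights, this gives
  gamma(k) - sum_i phi_i gamma(k-i) = c_k,
  c_k = sigma^2 * sum_{j=k..q} theta_j psi_{j-k}   (c_k = 0 for k > q),
using gamma(-m) = gamma(m).
psi-weights needed (psi_j = theta_j + sum_i phi_i psi_{j-i}):
  psi_1 = theta_1 + phi_1 = 0.511 + (-0.114) = 0.397
Right-hand sides:
  c_0 = sigma^2 (1 + theta_1 psi_1) = 4 * (1 + (0.511)(0.397)) = 4 * 1.202867 = 4.811468
  c_1 = sigma^2 theta_1 = 4 * (0.511) = 2.044
  c_2 = 0
Equations for k = 0, 1, 2 (AR order 2, c_2 = 0):
  (E0) gamma(0) = phi_1 gamma(1) + phi_2 gamma(2) + c_0
  (E1) gamma(1) = phi_1 gamma(0) + phi_2 gamma(1) + c_1
  (E2) gamma(2) = phi_1 gamma(1) + phi_2 gamma(0)
From (E1): gamma(1) = A gamma(0) + B with
  A = phi_1 / (1 - phi_2) = -0.114 / 1.238 = -0.092084,   B = c_1 / (1 - phi_2) = 2.044 / 1.238 = 1.65105.
Insert (E2) into (E0): gamma(0) (1 - phi_2^2) = phi_1 (1 + phi_2) gamma(1) + c_0.
  phi_1 (1 + phi_2) = (-0.114)(0.762) = -0.086868,   1 - phi_2^2 = 0.943356.
Replace gamma(1) by A gamma(0) + B and collect gamma(0):
  gamma(0) [0.943356 - (-0.086868)(-0.092084)] = (-0.086868)(1.65105) + 4.811468
  gamma(0) * 0.935357 = 4.668045
  gamma(0) = 4.668045 / 0.935357 = 4.990656.
  gamma(1) = A gamma(0) + B = (-0.092084)(4.990656) + (1.65105) = 1.19149.
Therefore gamma(1) = 1.1915 (to 4 decimal places).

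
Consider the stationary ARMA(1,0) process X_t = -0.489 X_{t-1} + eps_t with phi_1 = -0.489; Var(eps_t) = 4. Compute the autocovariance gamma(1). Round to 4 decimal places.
\gamma(1) = -2.5707

Multiply the model equation by X_{t-k} and take expectations. With theta_0 = psi_0 = 1 and psi_j the MA(infinity) weights, this gives
  gamma(k) - sum_i phi_i gamma(k-i) = c_k,
  c_k = sigma^2 * sum_{j=k..q} theta_j psi_{j-k}   (c_k = 0 for k > q),
using gamma(-m) = gamma(m).
Pure AR (q = 0): c_0 = sigma^2 = 4, c_k = 0 for k >= 1.
Equations for k = 0 and k = 1 (AR order 1):
  gamma(0) = phi_1 gamma(1) + c_0
  gamma(1) = phi_1 gamma(0) + c_1
Substituting the second into the first: gamma(0) (1 - phi_1^2) = c_0 + phi_1 c_1, so
  gamma(0) = c_0 / (1 - phi_1^2) = 4 / (1 - (-0.489)^2) = 4 / 0.760879 = 5.257078.
  gamma(1) = phi_1 gamma(0) = (-0.489)(5.257078) = -2.570711.
Therefore gamma(1) = -2.5707 (to 4 decimal places).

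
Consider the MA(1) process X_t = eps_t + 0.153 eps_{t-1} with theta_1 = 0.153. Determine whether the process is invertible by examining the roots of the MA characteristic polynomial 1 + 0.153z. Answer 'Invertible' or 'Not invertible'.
\text{Invertible}

The MA(q) characteristic polynomial is P(z) = 1 + 0.153z.
Invertibility requires all roots to lie outside the unit circle, i.e. |z| > 1 for every root.
This is linear in z: 1 + (0.153) z = 0  =>  z = -1/(0.153) = -6.535948,  |z| = 6.535948.
Moduli of all roots: 6.5359.
All moduli strictly greater than 1? Yes.
Verdict: Invertible.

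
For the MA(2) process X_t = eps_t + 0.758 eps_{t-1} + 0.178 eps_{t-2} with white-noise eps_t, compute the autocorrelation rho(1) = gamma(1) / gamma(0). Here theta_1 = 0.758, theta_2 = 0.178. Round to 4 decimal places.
\rho(1) = 0.5559

For an MA(q) process with theta_0 = 1, the autocovariance is
  gamma(k) = sigma^2 * sum_{i=0..q-k} theta_i * theta_{i+k},
and rho(k) = gamma(k) / gamma(0). Sigma^2 cancels.
  numerator   = (1)*(0.758) + (0.758)*(0.178) = 0.892924.
  denominator = (1)^2 + (0.758)^2 + (0.178)^2 = 1.606248.
  rho(1) = 0.892924 / 1.606248 = 0.5559.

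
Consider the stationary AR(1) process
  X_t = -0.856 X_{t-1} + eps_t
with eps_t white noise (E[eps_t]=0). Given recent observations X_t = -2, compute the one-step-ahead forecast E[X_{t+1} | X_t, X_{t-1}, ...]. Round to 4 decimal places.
E[X_{t+1} \mid \mathcal F_t] = 1.7120

For an AR(p) model X_t = c + sum_i phi_i X_{t-i} + eps_t, the
one-step-ahead conditional mean is
  E[X_{t+1} | X_t, ...] = c + sum_i phi_i X_{t+1-i}.
Substitute known values:
  E[X_{t+1} | ...] = (-0.856) * (-2)
                   = 1.7120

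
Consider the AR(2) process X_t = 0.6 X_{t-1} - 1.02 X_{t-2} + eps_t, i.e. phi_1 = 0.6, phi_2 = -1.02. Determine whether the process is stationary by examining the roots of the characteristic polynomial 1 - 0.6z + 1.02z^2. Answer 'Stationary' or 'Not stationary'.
\text{Not stationary}

The AR(p) characteristic polynomial is P(z) = 1 - 0.6z + 1.02z^2.
Stationarity requires all roots to lie outside the unit circle, i.e. |z| > 1 for every root.
Set 1 + (-0.6) z + (1.02) z^2 = 0, i.e. a z^2 + b z + c = 0 with a = 1.02, b = -0.6, c = 1.
Discriminant D = b^2 - 4ac = (-0.6)^2 - 4*(1.02)*1 = 0.36 - (4.08) = -3.72.
D < 0, so the roots are the complex-conjugate pair z = (-b +/- i sqrt(-D)) / (2a) = 0.2941 +/- 0.9455i.
For a conjugate pair |z|^2 = z * conj(z) = (product of roots) = c/a = 1/(1.02) = 0.980392, so |z| = sqrt(0.980392) = 0.9901 for both roots.
Moduli of all roots: 0.9901, 0.9901.
All moduli strictly greater than 1? No.
Verdict: Not stationary.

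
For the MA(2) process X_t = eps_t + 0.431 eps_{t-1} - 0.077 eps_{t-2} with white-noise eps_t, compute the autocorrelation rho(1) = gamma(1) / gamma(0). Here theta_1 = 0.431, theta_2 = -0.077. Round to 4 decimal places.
\rho(1) = 0.3338

For an MA(q) process with theta_0 = 1, the autocovariance is
  gamma(k) = sigma^2 * sum_{i=0..q-k} theta_i * theta_{i+k},
and rho(k) = gamma(k) / gamma(0). Sigma^2 cancels.
  numerator   = (1)*(0.431) + (0.431)*(-0.077) = 0.397813.
  denominator = (1)^2 + (0.431)^2 + (-0.077)^2 = 1.19169.
  rho(1) = 0.397813 / 1.19169 = 0.3338.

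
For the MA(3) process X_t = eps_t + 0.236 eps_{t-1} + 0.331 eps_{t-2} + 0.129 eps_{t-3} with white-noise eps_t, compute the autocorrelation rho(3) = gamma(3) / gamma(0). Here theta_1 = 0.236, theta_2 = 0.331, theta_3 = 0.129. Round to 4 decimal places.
\rho(3) = 0.1091

For an MA(q) process with theta_0 = 1, the autocovariance is
  gamma(k) = sigma^2 * sum_{i=0..q-k} theta_i * theta_{i+k},
and rho(k) = gamma(k) / gamma(0). Sigma^2 cancels.
  numerator   = (1)*(0.129) = 0.129.
  denominator = (1)^2 + (0.236)^2 + (0.331)^2 + (0.129)^2 = 1.181898.
  rho(3) = 0.129 / 1.181898 = 0.1091.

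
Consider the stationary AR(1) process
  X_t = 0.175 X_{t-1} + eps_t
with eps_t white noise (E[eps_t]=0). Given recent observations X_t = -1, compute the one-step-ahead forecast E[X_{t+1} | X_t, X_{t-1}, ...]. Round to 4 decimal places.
E[X_{t+1} \mid \mathcal F_t] = -0.1750

For an AR(p) model X_t = c + sum_i phi_i X_{t-i} + eps_t, the
one-step-ahead conditional mean is
  E[X_{t+1} | X_t, ...] = c + sum_i phi_i X_{t+1-i}.
Substitute known values:
  E[X_{t+1} | ...] = (0.175) * (-1)
                   = -0.1750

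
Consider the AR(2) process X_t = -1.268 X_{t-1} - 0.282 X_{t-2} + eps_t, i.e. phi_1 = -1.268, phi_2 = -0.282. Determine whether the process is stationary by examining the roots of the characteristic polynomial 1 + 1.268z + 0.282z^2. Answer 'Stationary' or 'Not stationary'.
\text{Stationary}

The AR(p) characteristic polynomial is P(z) = 1 + 1.268z + 0.282z^2.
Stationarity requires all roots to lie outside the unit circle, i.e. |z| > 1 for every root.
Set 1 + (1.268) z + (0.282) z^2 = 0, i.e. a z^2 + b z + c = 0 with a = 0.282, b = 1.268, c = 1.
Discriminant D = b^2 - 4ac = (1.268)^2 - 4*(0.282)*1 = 1.607824 - (1.128) = 0.479824.
D >= 0, so the roots are real: z = (-b +/- sqrt(D)) / (2a) = (-1.268 +/- 0.692693) / (0.564).
  z_1 = (-1.268 + 0.692693) / (0.564) = -1.02,   |z_1| = 1.02.
  z_2 = (-1.268 - 0.692693) / (0.564) = -3.4764,   |z_2| = 3.4764.
Moduli of all roots: 1.0200, 3.4764.
All moduli strictly greater than 1? Yes.
Verdict: Stationary.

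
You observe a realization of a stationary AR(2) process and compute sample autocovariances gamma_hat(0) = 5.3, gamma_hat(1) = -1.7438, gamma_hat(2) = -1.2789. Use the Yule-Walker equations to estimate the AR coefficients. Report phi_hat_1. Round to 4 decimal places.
\hat\phi_{1} = -0.4580

The Yule-Walker equations for an AR(p) process read, in matrix form,
  Gamma_p phi = r_p,   with   (Gamma_p)_{ij} = gamma(|i - j|),
                       (r_p)_i = gamma(i),   i,j = 1..p.
Substitute the sample gammas (Toeplitz matrix and right-hand side of size 2):
  Gamma_p = [[5.3, -1.7438], [-1.7438, 5.3]]
  r_p     = [-1.7438, -1.2789]
Written out:
  5.3 phi_1 - 1.7438 phi_2 = -1.7438
  -1.7438 phi_1 + 5.3 phi_2 = -1.2789
Solve by Cramer's rule:
  det = gamma(0)^2 - gamma(1)^2 = (5.3)^2 - (-1.7438)^2 = 28.09 - 3.04083844 = 25.04916156
  phi_hat_1 = [gamma(1) gamma(0) - gamma(1) gamma(2)] / det = [(-1.7438)(5.3) - (-1.7438)(-1.2789)] / 25.04916156 = -11.47228582 / 25.04916156 = -0.458
  phi_hat_2 = [gamma(0) gamma(2) - gamma(1)^2] / det = [(5.3)(-1.2789) - (-1.7438)^2] / 25.04916156 = -9.81900844 / 25.04916156 = -0.392
So phi_hat = [-0.4580, -0.3920].
Therefore phi_hat_1 = -0.4580.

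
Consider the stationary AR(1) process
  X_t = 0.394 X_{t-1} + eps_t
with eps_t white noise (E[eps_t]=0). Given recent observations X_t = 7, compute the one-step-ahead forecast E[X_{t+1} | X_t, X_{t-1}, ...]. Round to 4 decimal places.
E[X_{t+1} \mid \mathcal F_t] = 2.7580

For an AR(p) model X_t = c + sum_i phi_i X_{t-i} + eps_t, the
one-step-ahead conditional mean is
  E[X_{t+1} | X_t, ...] = c + sum_i phi_i X_{t+1-i}.
Substitute known values:
  E[X_{t+1} | ...] = (0.394) * (7)
                   = 2.7580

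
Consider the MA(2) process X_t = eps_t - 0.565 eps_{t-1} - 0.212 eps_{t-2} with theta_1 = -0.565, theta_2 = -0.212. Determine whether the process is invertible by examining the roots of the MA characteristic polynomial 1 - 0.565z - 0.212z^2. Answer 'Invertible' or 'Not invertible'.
\text{Invertible}

The MA(q) characteristic polynomial is P(z) = 1 - 0.565z - 0.212z^2.
Invertibility requires all roots to lie outside the unit circle, i.e. |z| > 1 for every root.
Set 1 + (-0.565) z + (-0.212) z^2 = 0, i.e. a z^2 + b z + c = 0 with a = -0.212, b = -0.565, c = 1.
Discriminant D = b^2 - 4ac = (-0.565)^2 - 4*(-0.212)*1 = 0.319225 - (-0.848) = 1.167225.
D >= 0, so the roots are real: z = (-b +/- sqrt(D)) / (2a) = (0.565 +/- 1.080382) / (-0.424).
  z_1 = (0.565 + 1.080382) / (-0.424) = -3.8806,   |z_1| = 3.8806.
  z_2 = (0.565 - 1.080382) / (-0.424) = 1.2155,   |z_2| = 1.2155.
Moduli of all roots: 3.8806, 1.2155.
All moduli strictly greater than 1? Yes.
Verdict: Invertible.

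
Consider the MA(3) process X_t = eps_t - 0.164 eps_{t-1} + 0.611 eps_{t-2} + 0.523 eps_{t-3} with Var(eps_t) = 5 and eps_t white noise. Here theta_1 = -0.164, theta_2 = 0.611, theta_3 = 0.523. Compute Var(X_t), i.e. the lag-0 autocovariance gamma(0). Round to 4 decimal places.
\gamma(0) = 8.3687

For an MA(q) process X_t = eps_t + sum_i theta_i eps_{t-i} with
Var(eps_t) = sigma^2, the variance is
  gamma(0) = sigma^2 * (1 + sum_i theta_i^2).
  sum_i theta_i^2 = (-0.164)^2 + (0.611)^2 + (0.523)^2 = 0.026896 + 0.373321 + 0.273529 = 0.673746.
  gamma(0) = 5 * (1 + 0.673746) = 5 * 1.673746 = 8.36873, which rounds to 8.3687.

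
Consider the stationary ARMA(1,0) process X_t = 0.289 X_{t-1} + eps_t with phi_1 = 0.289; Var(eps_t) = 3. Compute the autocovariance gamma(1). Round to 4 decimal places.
\gamma(1) = 0.9460

Multiply the model equation by X_{t-k} and take expectations. With theta_0 = psi_0 = 1 and psi_j the MA(infinity) weights, this gives
  gamma(k) - sum_i phi_i gamma(k-i) = c_k,
  c_k = sigma^2 * sum_{j=k..q} theta_j psi_{j-k}   (c_k = 0 for k > q),
using gamma(-m) = gamma(m).
Pure AR (q = 0): c_0 = sigma^2 = 3, c_k = 0 for k >= 1.
Equations for k = 0 and k = 1 (AR order 1):
  gamma(0) = phi_1 gamma(1) + c_0
  gamma(1) = phi_1 gamma(0) + c_1
Substituting the second into the first: gamma(0) (1 - phi_1^2) = c_0 + phi_1 c_1, so
  gamma(0) = c_0 / (1 - phi_1^2) = 3 / (1 - (0.289)^2) = 3 / 0.916479 = 3.273397.
  gamma(1) = phi_1 gamma(0) = (0.289)(3.273397) = 0.946012.
Therefore gamma(1) = 0.9460 (to 4 decimal places).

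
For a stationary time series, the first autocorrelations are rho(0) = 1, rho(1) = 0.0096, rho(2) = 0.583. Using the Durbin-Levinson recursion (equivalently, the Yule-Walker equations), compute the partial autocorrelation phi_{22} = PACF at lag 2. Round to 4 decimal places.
\phi_{22} = 0.5830

The PACF at lag k is phi_{kk}, the last component of the solution
to the Yule-Walker system G_k phi = r_k where
  (G_k)_{ij} = rho(|i - j|), (r_k)_i = rho(i), i,j = 1..k.
Equivalently, Durbin-Levinson gives phi_{kk} iteratively:
  phi_{11} = rho(1)
  phi_{kk} = [rho(k) - sum_{j=1..k-1} phi_{k-1,j} rho(k-j)]
            / [1 - sum_{j=1..k-1} phi_{k-1,j} rho(j)],
  phi_{k,j} = phi_{k-1,j} - phi_{kk} phi_{k-1,k-j},  j = 1..k-1.
Step k = 1:
  phi_11 = rho(1) = 0.0096.
Step k = 2:
  phi_22 = [rho(2) - phi_11 rho(1)] / [1 - phi_11 rho(1)] = [0.583 - (0.0096)(0.0096)] / [1 - (0.0096)(0.0096)]
         = 0.58290784 / 0.99990784 = 0.583.
Therefore phi_{22} = 0.5830.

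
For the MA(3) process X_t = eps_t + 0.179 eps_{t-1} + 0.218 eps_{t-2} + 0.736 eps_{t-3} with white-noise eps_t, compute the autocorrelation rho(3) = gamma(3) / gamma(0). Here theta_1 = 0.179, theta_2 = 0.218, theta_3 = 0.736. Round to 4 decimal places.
\rho(3) = 0.4540

For an MA(q) process with theta_0 = 1, the autocovariance is
  gamma(k) = sigma^2 * sum_{i=0..q-k} theta_i * theta_{i+k},
and rho(k) = gamma(k) / gamma(0). Sigma^2 cancels.
  numerator   = (1)*(0.736) = 0.736.
  denominator = (1)^2 + (0.179)^2 + (0.218)^2 + (0.736)^2 = 1.621261.
  rho(3) = 0.736 / 1.621261 = 0.4540.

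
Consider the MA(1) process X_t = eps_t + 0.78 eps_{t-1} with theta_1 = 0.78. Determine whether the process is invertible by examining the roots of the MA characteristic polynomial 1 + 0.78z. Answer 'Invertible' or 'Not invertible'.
\text{Invertible}

The MA(q) characteristic polynomial is P(z) = 1 + 0.78z.
Invertibility requires all roots to lie outside the unit circle, i.e. |z| > 1 for every root.
This is linear in z: 1 + (0.78) z = 0  =>  z = -1/(0.78) = -1.282051,  |z| = 1.282051.
Moduli of all roots: 1.2821.
All moduli strictly greater than 1? Yes.
Verdict: Invertible.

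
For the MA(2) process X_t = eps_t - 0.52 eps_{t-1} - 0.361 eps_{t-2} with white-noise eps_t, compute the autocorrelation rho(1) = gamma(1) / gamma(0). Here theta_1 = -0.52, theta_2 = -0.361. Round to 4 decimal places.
\rho(1) = -0.2372

For an MA(q) process with theta_0 = 1, the autocovariance is
  gamma(k) = sigma^2 * sum_{i=0..q-k} theta_i * theta_{i+k},
and rho(k) = gamma(k) / gamma(0). Sigma^2 cancels.
  numerator   = (1)*(-0.52) + (-0.52)*(-0.361) = -0.33228.
  denominator = (1)^2 + (-0.52)^2 + (-0.361)^2 = 1.400721.
  rho(1) = -0.33228 / 1.400721 = -0.2372.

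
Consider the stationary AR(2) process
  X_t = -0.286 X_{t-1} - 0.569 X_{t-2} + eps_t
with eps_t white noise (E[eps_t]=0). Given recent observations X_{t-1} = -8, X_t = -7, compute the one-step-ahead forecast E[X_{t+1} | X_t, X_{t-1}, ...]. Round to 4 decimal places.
E[X_{t+1} \mid \mathcal F_t] = 6.5540

For an AR(p) model X_t = c + sum_i phi_i X_{t-i} + eps_t, the
one-step-ahead conditional mean is
  E[X_{t+1} | X_t, ...] = c + sum_i phi_i X_{t+1-i}.
Substitute known values:
  E[X_{t+1} | ...] = (-0.286) * (-7) + (-0.569) * (-8)
                   = 6.5540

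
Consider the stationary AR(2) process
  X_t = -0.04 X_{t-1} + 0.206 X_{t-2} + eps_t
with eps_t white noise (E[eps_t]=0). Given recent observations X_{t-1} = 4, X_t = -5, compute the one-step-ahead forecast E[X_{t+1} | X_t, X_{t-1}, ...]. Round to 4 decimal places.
E[X_{t+1} \mid \mathcal F_t] = 1.0240

For an AR(p) model X_t = c + sum_i phi_i X_{t-i} + eps_t, the
one-step-ahead conditional mean is
  E[X_{t+1} | X_t, ...] = c + sum_i phi_i X_{t+1-i}.
Substitute known values:
  E[X_{t+1} | ...] = (-0.04) * (-5) + (0.206) * (4)
                   = 1.0240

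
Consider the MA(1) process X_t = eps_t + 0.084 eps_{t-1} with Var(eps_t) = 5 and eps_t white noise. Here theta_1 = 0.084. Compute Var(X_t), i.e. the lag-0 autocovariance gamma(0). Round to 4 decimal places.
\gamma(0) = 5.0353

For an MA(q) process X_t = eps_t + sum_i theta_i eps_{t-i} with
Var(eps_t) = sigma^2, the variance is
  gamma(0) = sigma^2 * (1 + sum_i theta_i^2).
  sum_i theta_i^2 = (0.084)^2 = 0.007056.
  gamma(0) = 5 * (1 + 0.007056) = 5 * 1.007056 = 5.03528, which rounds to 5.0353.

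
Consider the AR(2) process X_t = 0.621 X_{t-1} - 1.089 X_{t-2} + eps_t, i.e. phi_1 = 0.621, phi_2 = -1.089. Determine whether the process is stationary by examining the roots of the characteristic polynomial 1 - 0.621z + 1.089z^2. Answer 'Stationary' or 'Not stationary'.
\text{Not stationary}

The AR(p) characteristic polynomial is P(z) = 1 - 0.621z + 1.089z^2.
Stationarity requires all roots to lie outside the unit circle, i.e. |z| > 1 for every root.
Set 1 + (-0.621) z + (1.089) z^2 = 0, i.e. a z^2 + b z + c = 0 with a = 1.089, b = -0.621, c = 1.
Discriminant D = b^2 - 4ac = (-0.621)^2 - 4*(1.089)*1 = 0.385641 - (4.356) = -3.970359.
D < 0, so the roots are the complex-conjugate pair z = (-b +/- i sqrt(-D)) / (2a) = 0.2851 +/- 0.9149i.
For a conjugate pair |z|^2 = z * conj(z) = (product of roots) = c/a = 1/(1.089) = 0.918274, so |z| = sqrt(0.918274) = 0.9583 for both roots.
Moduli of all roots: 0.9583, 0.9583.
All moduli strictly greater than 1? No.
Verdict: Not stationary.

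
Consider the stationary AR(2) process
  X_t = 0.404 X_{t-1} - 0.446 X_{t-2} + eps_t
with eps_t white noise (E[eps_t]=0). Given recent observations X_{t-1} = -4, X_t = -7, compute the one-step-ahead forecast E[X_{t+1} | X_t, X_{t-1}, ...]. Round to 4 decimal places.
E[X_{t+1} \mid \mathcal F_t] = -1.0440

For an AR(p) model X_t = c + sum_i phi_i X_{t-i} + eps_t, the
one-step-ahead conditional mean is
  E[X_{t+1} | X_t, ...] = c + sum_i phi_i X_{t+1-i}.
Substitute known values:
  E[X_{t+1} | ...] = (0.404) * (-7) + (-0.446) * (-4)
                   = -1.0440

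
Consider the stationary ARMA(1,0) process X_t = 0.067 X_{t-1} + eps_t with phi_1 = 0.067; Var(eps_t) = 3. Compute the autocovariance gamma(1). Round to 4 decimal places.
\gamma(1) = 0.2019

Multiply the model equation by X_{t-k} and take expectations. With theta_0 = psi_0 = 1 and psi_j the MA(infinity) weights, this gives
  gamma(k) - sum_i phi_i gamma(k-i) = c_k,
  c_k = sigma^2 * sum_{j=k..q} theta_j psi_{j-k}   (c_k = 0 for k > q),
using gamma(-m) = gamma(m).
Pure AR (q = 0): c_0 = sigma^2 = 3, c_k = 0 for k >= 1.
Equations for k = 0 and k = 1 (AR order 1):
  gamma(0) = phi_1 gamma(1) + c_0
  gamma(1) = phi_1 gamma(0) + c_1
Substituting the second into the first: gamma(0) (1 - phi_1^2) = c_0 + phi_1 c_1, so
  gamma(0) = c_0 / (1 - phi_1^2) = 3 / (1 - (0.067)^2) = 3 / 0.995511 = 3.013528.
  gamma(1) = phi_1 gamma(0) = (0.067)(3.013528) = 0.201906.
Therefore gamma(1) = 0.2019 (to 4 decimal places).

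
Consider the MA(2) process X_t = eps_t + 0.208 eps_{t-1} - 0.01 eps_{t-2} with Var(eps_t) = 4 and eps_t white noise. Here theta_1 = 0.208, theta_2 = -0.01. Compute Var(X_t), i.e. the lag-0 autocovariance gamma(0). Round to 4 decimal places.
\gamma(0) = 4.1735

For an MA(q) process X_t = eps_t + sum_i theta_i eps_{t-i} with
Var(eps_t) = sigma^2, the variance is
  gamma(0) = sigma^2 * (1 + sum_i theta_i^2).
  sum_i theta_i^2 = (0.208)^2 + (-0.01)^2 = 0.043264 + 0.0001 = 0.043364.
  gamma(0) = 4 * (1 + 0.043364) = 4 * 1.043364 = 4.173456, which rounds to 4.1735.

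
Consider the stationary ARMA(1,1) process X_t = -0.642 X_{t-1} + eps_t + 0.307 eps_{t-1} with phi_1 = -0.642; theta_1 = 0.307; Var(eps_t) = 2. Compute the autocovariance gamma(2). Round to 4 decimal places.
\gamma(2) = 0.5875

Multiply the model equation by X_{t-k} and take expectations. With theta_0 = psi_0 = 1 and psi_j the MA(infinity) weights, this gives
  gamma(k) - sum_i phi_i gamma(k-i) = c_k,
  c_k = sigma^2 * sum_{j=k..q} theta_j psi_{j-k}   (c_k = 0 for k > q),
using gamma(-m) = gamma(m).
psi-weights needed (psi_j = theta_j + sum_i phi_i psi_{j-i}):
  psi_1 = theta_1 + phi_1 = 0.307 + (-0.642) = -0.335
Right-hand sides:
  c_0 = sigma^2 (1 + theta_1 psi_1) = 2 * (1 + (0.307)(-0.335)) = 2 * 0.897155 = 1.79431
  c_1 = sigma^2 theta_1 = 2 * (0.307) = 0.614
  c_2 = 0
Equations for k = 0 and k = 1 (AR order 1):
  gamma(0) = phi_1 gamma(1) + c_0
  gamma(1) = phi_1 gamma(0) + c_1
Substituting the second into the first: gamma(0) (1 - phi_1^2) = c_0 + phi_1 c_1, so
  gamma(0) = (c_0 + phi_1 c_1) / (1 - phi_1^2) = (1.79431 + (-0.642)(0.614)) / (1 - (-0.642)^2) = 1.400122 / 0.587836 = 2.381824.
  gamma(1) = phi_1 gamma(0) + c_1 = (-0.642)(2.381824) + (0.614) = -0.915131.
For k = 2 (> q): gamma(2) = phi_1 gamma(1) = (-0.642)(-0.915131) = 0.587514.
Therefore gamma(2) = 0.5875 (to 4 decimal places).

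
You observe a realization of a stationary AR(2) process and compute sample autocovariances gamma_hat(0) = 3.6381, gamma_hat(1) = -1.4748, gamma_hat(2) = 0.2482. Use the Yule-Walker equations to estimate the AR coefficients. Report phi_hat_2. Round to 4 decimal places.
\hat\phi_{2} = -0.1150

The Yule-Walker equations for an AR(p) process read, in matrix form,
  Gamma_p phi = r_p,   with   (Gamma_p)_{ij} = gamma(|i - j|),
                       (r_p)_i = gamma(i),   i,j = 1..p.
Substitute the sample gammas (Toeplitz matrix and right-hand side of size 2):
  Gamma_p = [[3.6381, -1.4748], [-1.4748, 3.6381]]
  r_p     = [-1.4748, 0.2482]
Written out:
  3.6381 phi_1 - 1.4748 phi_2 = -1.4748
  -1.4748 phi_1 + 3.6381 phi_2 = 0.2482
Solve by Cramer's rule:
  det = gamma(0)^2 - gamma(1)^2 = (3.6381)^2 - (-1.4748)^2 = 13.23577161 - 2.17503504 = 11.06073657
  phi_hat_1 = [gamma(1) gamma(0) - gamma(1) gamma(2)] / det = [(-1.4748)(3.6381) - (-1.4748)(0.2482)] / 11.06073657 = -4.99942452 / 11.06073657 = -0.452
  phi_hat_2 = [gamma(0) gamma(2) - gamma(1)^2] / det = [(3.6381)(0.2482) - (-1.4748)^2] / 11.06073657 = -1.27205862 / 11.06073657 = -0.115
So phi_hat = [-0.4520, -0.1150].
Therefore phi_hat_2 = -0.1150.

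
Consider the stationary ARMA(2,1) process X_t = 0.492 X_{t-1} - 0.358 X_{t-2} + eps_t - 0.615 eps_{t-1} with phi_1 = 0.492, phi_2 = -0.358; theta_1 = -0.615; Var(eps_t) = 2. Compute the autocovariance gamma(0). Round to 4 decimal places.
\gamma(0) = 2.4626

Multiply the model equation by X_{t-k} and take expectations. With theta_0 = psi_0 = 1 and psi_j the MA(infinity) weights, this gives
  gamma(k) - sum_i phi_i gamma(k-i) = c_k,
  c_k = sigma^2 * sum_{j=k..q} theta_j psi_{j-k}   (c_k = 0 for k > q),
using gamma(-m) = gamma(m).
psi-weights needed (psi_j = theta_j + sum_i phi_i psi_{j-i}):
  psi_1 = theta_1 + phi_1 = -0.615 + (0.492) = -0.123
Right-hand sides:
  c_0 = sigma^2 (1 + theta_1 psi_1) = 2 * (1 + (-0.615)(-0.123)) = 2 * 1.075645 = 2.15129
  c_1 = sigma^2 theta_1 = 2 * (-0.615) = -1.23
  c_2 = 0
Equations for k = 0, 1, 2 (AR order 2, c_2 = 0):
  (E0) gamma(0) = phi_1 gamma(1) + phi_2 gamma(2) + c_0
  (E1) gamma(1) = phi_1 gamma(0) + phi_2 gamma(1) + c_1
  (E2) gamma(2) = phi_1 gamma(1) + phi_2 gamma(0)
From (E1): gamma(1) = A gamma(0) + B with
  A = phi_1 / (1 - phi_2) = 0.492 / 1.358 = 0.362297,   B = c_1 / (1 - phi_2) = -1.23 / 1.358 = -0.905744.
Insert (E2) into (E0): gamma(0) (1 - phi_2^2) = phi_1 (1 + phi_2) gamma(1) + c_0.
  phi_1 (1 + phi_2) = (0.492)(0.642) = 0.315864,   1 - phi_2^2 = 0.871836.
Replace gamma(1) by A gamma(0) + B and collect gamma(0):
  gamma(0) [0.871836 - (0.315864)(0.362297)] = (0.315864)(-0.905744) + 2.15129
  gamma(0) * 0.757399 = 1.865198
  gamma(0) = 1.865198 / 0.757399 = 2.462635.
Therefore gamma(0) = 2.4626 (to 4 decimal places).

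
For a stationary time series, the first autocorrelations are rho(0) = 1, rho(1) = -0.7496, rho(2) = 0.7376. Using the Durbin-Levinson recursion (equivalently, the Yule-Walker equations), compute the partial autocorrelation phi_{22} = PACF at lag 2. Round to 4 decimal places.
\phi_{22} = 0.4010

The PACF at lag k is phi_{kk}, the last component of the solution
to the Yule-Walker system G_k phi = r_k where
  (G_k)_{ij} = rho(|i - j|), (r_k)_i = rho(i), i,j = 1..k.
Equivalently, Durbin-Levinson gives phi_{kk} iteratively:
  phi_{11} = rho(1)
  phi_{kk} = [rho(k) - sum_{j=1..k-1} phi_{k-1,j} rho(k-j)]
            / [1 - sum_{j=1..k-1} phi_{k-1,j} rho(j)],
  phi_{k,j} = phi_{k-1,j} - phi_{kk} phi_{k-1,k-j},  j = 1..k-1.
Step k = 1:
  phi_11 = rho(1) = -0.7496.
Step k = 2:
  phi_22 = [rho(2) - phi_11 rho(1)] / [1 - phi_11 rho(1)] = [0.7376 - (-0.7496)(-0.7496)] / [1 - (-0.7496)(-0.7496)]
         = 0.17569984 / 0.43809984 = 0.401.
Therefore phi_{22} = 0.4010.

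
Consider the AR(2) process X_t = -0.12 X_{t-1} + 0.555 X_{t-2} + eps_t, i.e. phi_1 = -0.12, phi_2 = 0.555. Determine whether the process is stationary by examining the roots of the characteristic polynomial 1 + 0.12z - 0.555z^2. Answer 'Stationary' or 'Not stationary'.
\text{Stationary}

The AR(p) characteristic polynomial is P(z) = 1 + 0.12z - 0.555z^2.
Stationarity requires all roots to lie outside the unit circle, i.e. |z| > 1 for every root.
Set 1 + (0.12) z + (-0.555) z^2 = 0, i.e. a z^2 + b z + c = 0 with a = -0.555, b = 0.12, c = 1.
Discriminant D = b^2 - 4ac = (0.12)^2 - 4*(-0.555)*1 = 0.0144 - (-2.22) = 2.2344.
D >= 0, so the roots are real: z = (-b +/- sqrt(D)) / (2a) = (-0.12 +/- 1.494791) / (-1.11).
  z_1 = (-0.12 + 1.494791) / (-1.11) = -1.2386,   |z_1| = 1.2386.
  z_2 = (-0.12 - 1.494791) / (-1.11) = 1.4548,   |z_2| = 1.4548.
Moduli of all roots: 1.2386, 1.4548.
All moduli strictly greater than 1? Yes.
Verdict: Stationary.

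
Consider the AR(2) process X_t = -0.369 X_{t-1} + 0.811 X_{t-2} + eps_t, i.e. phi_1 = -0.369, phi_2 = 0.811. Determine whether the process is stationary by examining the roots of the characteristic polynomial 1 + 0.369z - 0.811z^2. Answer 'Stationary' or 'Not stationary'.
\text{Not stationary}

The AR(p) characteristic polynomial is P(z) = 1 + 0.369z - 0.811z^2.
Stationarity requires all roots to lie outside the unit circle, i.e. |z| > 1 for every root.
Set 1 + (0.369) z + (-0.811) z^2 = 0, i.e. a z^2 + b z + c = 0 with a = -0.811, b = 0.369, c = 1.
Discriminant D = b^2 - 4ac = (0.369)^2 - 4*(-0.811)*1 = 0.136161 - (-3.244) = 3.380161.
D >= 0, so the roots are real: z = (-b +/- sqrt(D)) / (2a) = (-0.369 +/- 1.838521) / (-1.622).
  z_1 = (-0.369 + 1.838521) / (-1.622) = -0.906,   |z_1| = 0.906.
  z_2 = (-0.369 - 1.838521) / (-1.622) = 1.361,   |z_2| = 1.361.
Moduli of all roots: 0.9060, 1.3610.
All moduli strictly greater than 1? No.
Verdict: Not stationary.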